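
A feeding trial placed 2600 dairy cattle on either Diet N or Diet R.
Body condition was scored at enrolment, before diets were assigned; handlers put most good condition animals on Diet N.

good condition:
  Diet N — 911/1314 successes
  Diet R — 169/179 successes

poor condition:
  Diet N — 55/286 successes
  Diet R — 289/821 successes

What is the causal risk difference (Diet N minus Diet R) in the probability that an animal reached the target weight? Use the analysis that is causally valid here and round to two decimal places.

Starting body condition differs across diets for reasons unrelated to any effect of the diet itself, and it separately predicts the outcome — a classic confounder. We must compare within starting body condition levels.
Adjusting over the population distribution of starting body condition: 0.574·(0.693−0.944) + 0.426·(0.192−0.352) = -0.212.

-0.21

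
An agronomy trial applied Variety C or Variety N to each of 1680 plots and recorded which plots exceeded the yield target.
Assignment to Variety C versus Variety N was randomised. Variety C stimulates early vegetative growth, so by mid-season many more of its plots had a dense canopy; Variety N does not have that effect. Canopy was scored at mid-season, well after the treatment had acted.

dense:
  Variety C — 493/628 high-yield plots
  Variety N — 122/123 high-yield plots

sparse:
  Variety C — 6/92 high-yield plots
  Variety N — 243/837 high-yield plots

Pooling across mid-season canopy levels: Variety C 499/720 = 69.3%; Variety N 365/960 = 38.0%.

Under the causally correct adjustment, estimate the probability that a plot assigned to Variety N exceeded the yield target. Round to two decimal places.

0.38

Mid-season canopy here is a post-treatment variable shaped by the variety; conditioning on it would introduce bias rather than remove it. The overall comparison is the causal one.
So P(outcome | do(Variety N)) is just the pooled rate for Variety N: 365/960 = 0.380.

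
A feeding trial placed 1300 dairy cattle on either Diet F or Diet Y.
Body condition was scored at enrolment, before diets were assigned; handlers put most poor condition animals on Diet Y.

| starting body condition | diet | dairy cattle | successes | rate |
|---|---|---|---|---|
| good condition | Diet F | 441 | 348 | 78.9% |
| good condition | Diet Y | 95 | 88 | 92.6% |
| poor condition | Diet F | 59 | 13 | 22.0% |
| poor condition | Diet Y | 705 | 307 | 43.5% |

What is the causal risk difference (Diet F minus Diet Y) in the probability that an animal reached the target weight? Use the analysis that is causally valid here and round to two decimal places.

Since starting body condition is a pre-existing factor (not a product of the diet) and it affects the outcome on its own, it is a confounder. The stratified rates, not the pooled rate, identify the causal effect.
Adjusting over the population distribution of starting body condition: 0.412·(0.789−0.926) + 0.588·(0.220−0.435) = -0.183.

-0.18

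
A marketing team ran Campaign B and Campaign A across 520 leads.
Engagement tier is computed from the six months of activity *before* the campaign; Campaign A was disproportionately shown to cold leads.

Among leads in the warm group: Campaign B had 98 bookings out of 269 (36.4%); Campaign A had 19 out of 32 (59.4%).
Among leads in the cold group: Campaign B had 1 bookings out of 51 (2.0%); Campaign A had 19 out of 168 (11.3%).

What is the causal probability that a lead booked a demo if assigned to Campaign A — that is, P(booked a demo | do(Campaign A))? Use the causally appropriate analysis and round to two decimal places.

Since engagement tier is a pre-existing factor (not a product of the campaign) and it affects the outcome on its own, it is a confounder. The stratified rates, not the pooled rate, identify the causal effect.
Standardising Campaign A to the population engagement tier mix: 0.579·19/32 + 0.421·19/168 = 0.391.

0.39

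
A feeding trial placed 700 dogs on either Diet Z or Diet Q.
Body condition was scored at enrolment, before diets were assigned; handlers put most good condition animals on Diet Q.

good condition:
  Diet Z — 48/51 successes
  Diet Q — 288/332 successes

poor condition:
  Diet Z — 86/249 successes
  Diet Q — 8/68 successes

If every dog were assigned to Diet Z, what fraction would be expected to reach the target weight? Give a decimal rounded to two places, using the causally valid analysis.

0.67

Within every starting body condition level Diet Z has the higher rate, yet pooled Diet Q does — Simpson's reversal.
Starting body condition differs across diets for reasons unrelated to any effect of the diet itself, and it separately predicts the outcome — a classic confounder. We must compare within starting body condition levels.
Standardising Diet Z to the population starting body condition mix: 0.547·48/51 + 0.453·86/249 = 0.671.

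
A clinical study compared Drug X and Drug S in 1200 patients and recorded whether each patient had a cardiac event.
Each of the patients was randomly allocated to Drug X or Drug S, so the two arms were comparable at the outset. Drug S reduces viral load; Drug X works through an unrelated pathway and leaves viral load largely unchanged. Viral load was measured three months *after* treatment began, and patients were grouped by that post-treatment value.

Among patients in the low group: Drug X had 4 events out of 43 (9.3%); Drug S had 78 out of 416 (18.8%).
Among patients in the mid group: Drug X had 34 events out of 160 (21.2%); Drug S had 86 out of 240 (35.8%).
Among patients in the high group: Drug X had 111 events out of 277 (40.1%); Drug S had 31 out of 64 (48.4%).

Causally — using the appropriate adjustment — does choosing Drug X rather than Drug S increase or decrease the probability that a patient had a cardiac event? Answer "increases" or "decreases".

increases

Viral load lies on the pathway drug → viral load → outcome, so adjusting for it blocks the indirect effect. For the total causal effect of drug, use the unadjusted pooled rates.
Pooled: Drug X 31.0% vs Drug S 27.1%; Drug S is lower overall.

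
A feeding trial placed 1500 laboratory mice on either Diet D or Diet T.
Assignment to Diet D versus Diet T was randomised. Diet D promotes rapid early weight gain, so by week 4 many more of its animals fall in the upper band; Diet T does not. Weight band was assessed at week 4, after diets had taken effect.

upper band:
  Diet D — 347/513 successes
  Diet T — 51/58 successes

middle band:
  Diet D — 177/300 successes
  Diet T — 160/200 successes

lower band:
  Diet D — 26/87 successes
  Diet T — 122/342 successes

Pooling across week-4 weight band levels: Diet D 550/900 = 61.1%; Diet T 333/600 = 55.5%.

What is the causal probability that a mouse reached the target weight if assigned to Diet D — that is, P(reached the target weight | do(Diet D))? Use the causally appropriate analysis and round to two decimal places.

0.61

Because the diet influences week-4 weight band, week-4 weight band is a post-treatment mediator, not a confounder. Stratifying on it would bias the estimate; the causal effect is the crude pooled difference.
So P(outcome | do(Diet D)) is just the pooled rate for Diet D: 550/900 = 0.611.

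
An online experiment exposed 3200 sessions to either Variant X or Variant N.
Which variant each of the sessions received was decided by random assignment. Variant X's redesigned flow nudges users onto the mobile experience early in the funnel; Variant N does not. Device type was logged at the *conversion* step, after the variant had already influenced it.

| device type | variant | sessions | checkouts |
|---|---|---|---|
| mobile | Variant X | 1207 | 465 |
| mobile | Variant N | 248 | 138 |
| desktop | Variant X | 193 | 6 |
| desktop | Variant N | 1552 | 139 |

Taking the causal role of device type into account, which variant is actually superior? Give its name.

Variant X

Because the variant influences device type, device type is a post-treatment mediator, not a confounder. Stratifying on it would bias the estimate; the causal effect is the crude pooled difference.
Pooled: Variant X 33.6% vs Variant N 15.4%; Variant X is higher overall.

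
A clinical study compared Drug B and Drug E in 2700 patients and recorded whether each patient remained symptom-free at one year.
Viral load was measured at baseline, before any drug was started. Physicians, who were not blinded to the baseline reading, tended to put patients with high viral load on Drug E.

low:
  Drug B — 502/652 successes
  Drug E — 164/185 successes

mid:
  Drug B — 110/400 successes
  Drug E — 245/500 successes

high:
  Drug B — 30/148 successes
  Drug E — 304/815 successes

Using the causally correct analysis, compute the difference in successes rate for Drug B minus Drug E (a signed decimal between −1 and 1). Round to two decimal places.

-0.17

Since viral load is a pre-existing factor (not a product of the drug) and it affects the outcome on its own, it is a confounder. The stratified rates, not the pooled rate, identify the causal effect.
Adjusting over the population distribution of viral load: 0.310·(0.770−0.886) + 0.333·(0.275−0.490) + 0.357·(0.203−0.373) = -0.169.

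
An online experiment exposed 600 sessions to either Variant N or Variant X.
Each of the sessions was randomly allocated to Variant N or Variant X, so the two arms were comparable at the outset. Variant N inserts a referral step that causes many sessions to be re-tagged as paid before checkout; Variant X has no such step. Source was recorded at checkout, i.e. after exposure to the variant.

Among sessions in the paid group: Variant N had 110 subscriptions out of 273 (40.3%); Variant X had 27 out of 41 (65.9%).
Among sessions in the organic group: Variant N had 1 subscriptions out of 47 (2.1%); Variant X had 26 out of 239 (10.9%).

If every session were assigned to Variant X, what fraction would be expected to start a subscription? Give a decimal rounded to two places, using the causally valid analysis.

0.19

Traffic source here is a post-treatment variable shaped by the variant; conditioning on it would introduce bias rather than remove it. The overall comparison is the causal one.
So P(outcome | do(Variant X)) is just the pooled rate for Variant X: 53/280 = 0.189.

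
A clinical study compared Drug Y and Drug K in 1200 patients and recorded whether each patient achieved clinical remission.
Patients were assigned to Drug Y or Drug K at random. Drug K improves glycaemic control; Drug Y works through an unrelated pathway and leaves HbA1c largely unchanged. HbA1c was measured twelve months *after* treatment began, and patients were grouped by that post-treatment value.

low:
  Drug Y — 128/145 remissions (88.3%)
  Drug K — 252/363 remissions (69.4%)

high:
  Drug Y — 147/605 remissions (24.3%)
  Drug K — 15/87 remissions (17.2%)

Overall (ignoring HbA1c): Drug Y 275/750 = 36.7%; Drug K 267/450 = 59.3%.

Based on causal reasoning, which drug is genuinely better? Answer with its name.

Because the drug influences HbA1c, HbA1c is a post-treatment mediator, not a confounder. Stratifying on it would bias the estimate; the causal effect is the crude pooled difference.
Pooled: Drug Y 36.7% vs Drug K 59.3%; Drug K is higher overall.

Drug K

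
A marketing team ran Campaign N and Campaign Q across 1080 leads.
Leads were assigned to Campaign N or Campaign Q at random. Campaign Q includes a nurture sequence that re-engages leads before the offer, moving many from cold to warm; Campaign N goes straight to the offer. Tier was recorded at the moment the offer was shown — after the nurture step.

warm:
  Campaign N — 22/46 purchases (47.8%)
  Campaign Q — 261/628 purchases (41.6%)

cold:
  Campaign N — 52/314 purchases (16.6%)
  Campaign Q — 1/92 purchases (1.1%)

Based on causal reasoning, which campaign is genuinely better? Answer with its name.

Engagement tier lies on the pathway campaign → engagement tier → outcome, so adjusting for it blocks the indirect effect. For the total causal effect of campaign, use the unadjusted pooled rates.
Pooled: Campaign N 20.6% vs Campaign Q 36.4%; Campaign Q is higher overall.

Campaign Q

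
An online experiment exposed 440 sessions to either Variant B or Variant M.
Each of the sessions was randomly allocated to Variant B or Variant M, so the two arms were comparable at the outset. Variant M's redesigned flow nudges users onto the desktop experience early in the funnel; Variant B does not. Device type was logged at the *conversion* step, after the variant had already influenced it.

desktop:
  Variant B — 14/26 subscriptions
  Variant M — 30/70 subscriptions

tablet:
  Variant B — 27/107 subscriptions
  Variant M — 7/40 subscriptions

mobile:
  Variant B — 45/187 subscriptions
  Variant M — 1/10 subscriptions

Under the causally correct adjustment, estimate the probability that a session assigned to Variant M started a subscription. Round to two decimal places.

0.32

Variant B is higher inside every device type stratum but Variant M is higher in aggregate. Whether to stratify depends on how device type relates to the variant.
Stratifying would compare variants among sessions the variants themselves sorted into device type groups — a form of selection on an intermediate. The unconditioned pooled rates give the total causal effect.
So P(outcome | do(Variant M)) is just the pooled rate for Variant M: 38/120 = 0.317.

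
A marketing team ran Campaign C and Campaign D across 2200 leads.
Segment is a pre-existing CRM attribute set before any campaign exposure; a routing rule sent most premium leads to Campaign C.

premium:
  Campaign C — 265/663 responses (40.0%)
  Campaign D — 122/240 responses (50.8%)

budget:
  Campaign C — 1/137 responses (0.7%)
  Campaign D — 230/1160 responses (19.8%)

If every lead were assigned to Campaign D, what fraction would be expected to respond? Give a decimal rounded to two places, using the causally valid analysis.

Campaign D is higher inside every customer segment stratum but Campaign C is higher in aggregate. Whether to stratify depends on how customer segment relates to the campaign.
Customer segment differs across campaigns for reasons unrelated to any effect of the campaign itself, and it separately predicts the outcome — a classic confounder. We must compare within customer segment levels.
Standardising Campaign D to the population customer segment mix: 0.410·122/240 + 0.590·230/1160 = 0.326.

0.33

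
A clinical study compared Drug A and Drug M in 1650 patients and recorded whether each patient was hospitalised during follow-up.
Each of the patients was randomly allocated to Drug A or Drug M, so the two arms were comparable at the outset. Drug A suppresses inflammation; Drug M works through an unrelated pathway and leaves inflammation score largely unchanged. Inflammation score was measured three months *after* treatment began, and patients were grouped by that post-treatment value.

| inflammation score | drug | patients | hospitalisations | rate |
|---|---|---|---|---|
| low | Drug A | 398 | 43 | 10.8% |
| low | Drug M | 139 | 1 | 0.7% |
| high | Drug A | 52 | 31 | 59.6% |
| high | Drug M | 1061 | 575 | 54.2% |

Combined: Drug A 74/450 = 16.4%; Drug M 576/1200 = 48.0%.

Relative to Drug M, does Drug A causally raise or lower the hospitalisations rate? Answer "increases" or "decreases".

decreases

Inflammation score lies on the pathway drug → inflammation score → outcome, so adjusting for it blocks the indirect effect. For the total causal effect of drug, use the unadjusted pooled rates.
Pooled: Drug A 16.4% vs Drug M 48.0%; Drug A is lower overall.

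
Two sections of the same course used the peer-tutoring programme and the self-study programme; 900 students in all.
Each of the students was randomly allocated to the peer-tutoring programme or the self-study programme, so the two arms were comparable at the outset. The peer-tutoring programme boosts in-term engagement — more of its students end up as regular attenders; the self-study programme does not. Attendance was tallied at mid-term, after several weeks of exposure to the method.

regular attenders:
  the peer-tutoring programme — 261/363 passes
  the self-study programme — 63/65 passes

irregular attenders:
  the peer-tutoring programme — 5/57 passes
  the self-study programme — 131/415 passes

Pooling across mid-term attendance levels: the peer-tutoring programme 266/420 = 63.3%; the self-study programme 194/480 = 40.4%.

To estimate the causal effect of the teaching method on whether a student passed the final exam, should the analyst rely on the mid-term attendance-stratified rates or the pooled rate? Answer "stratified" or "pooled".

The mid-term attendance-specific comparison favours the self-study programme throughout, but the pooled figures favour the peer-tutoring programme. The question is whether to condition on mid-term attendance.
The distribution of mid-term attendance is itself part of what the teaching method does — it is an intermediate outcome. Holding it fixed would remove that part of the effect; the total effect is the pooled difference.
Pooled: the peer-tutoring programme 63.3% vs the self-study programme 40.4%; the peer-tutoring programme is higher overall.

pooled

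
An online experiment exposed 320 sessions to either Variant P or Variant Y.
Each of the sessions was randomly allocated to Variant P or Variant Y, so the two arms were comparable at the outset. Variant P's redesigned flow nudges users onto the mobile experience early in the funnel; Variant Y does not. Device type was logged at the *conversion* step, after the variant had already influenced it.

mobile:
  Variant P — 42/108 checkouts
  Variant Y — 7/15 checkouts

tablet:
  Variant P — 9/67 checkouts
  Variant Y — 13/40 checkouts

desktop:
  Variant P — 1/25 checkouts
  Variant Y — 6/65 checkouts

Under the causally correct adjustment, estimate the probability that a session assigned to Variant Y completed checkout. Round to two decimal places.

Variant Y is higher inside every device type stratum but Variant P is higher in aggregate. Whether to stratify depends on how device type relates to the variant.
Device type lies on the pathway variant → device type → outcome, so adjusting for it blocks the indirect effect. For the total causal effect of variant, use the unadjusted pooled rates.
So P(outcome | do(Variant Y)) is just the pooled rate for Variant Y: 26/120 = 0.217.

0.22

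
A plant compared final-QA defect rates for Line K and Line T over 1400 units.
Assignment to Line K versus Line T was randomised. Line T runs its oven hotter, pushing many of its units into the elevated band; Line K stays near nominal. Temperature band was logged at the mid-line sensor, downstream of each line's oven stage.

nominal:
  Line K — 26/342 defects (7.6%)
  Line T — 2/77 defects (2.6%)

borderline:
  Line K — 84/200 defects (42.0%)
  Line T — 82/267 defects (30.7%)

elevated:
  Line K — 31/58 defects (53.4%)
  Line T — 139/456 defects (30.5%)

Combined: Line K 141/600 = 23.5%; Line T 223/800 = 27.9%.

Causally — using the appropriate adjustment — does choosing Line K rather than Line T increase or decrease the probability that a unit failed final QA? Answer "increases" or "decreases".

The stratified and pooled comparisons disagree (Line T wins within each in-process temperature band; Line K wins overall), so the answer turns on the causal role of in-process temperature band.
In-process temperature band lies on the pathway line → in-process temperature band → outcome, so adjusting for it blocks the indirect effect. For the total causal effect of line, use the unadjusted pooled rates.
Pooled: Line K 23.5% vs Line T 27.9%; Line K is lower overall.

decreases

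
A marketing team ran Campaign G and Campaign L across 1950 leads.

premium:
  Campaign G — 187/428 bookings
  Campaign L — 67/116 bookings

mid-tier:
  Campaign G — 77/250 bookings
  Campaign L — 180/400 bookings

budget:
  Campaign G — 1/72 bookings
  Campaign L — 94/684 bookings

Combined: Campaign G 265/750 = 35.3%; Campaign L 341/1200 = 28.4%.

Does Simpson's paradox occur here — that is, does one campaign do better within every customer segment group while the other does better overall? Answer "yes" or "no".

yes

Within each customer segment level (premium 43.7% vs 57.8%; mid-tier 30.8% vs 45.0%; budget 1.4% vs 13.7%), Campaign L has the higher rate every time. Pooled: 35.3% vs 28.4% — Campaign G has the higher rate overall. The two comparisons disagree.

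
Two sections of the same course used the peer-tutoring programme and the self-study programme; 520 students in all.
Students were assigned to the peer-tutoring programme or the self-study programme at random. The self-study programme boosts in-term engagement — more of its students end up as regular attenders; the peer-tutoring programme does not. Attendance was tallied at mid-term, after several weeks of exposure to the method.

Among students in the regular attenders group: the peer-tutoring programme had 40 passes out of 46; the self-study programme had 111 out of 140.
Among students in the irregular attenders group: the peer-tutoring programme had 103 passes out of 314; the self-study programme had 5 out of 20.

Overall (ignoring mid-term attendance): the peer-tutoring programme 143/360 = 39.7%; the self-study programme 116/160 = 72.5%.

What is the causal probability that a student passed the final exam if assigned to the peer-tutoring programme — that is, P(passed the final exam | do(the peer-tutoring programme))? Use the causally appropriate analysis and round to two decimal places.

0.40

The distribution of mid-term attendance is itself part of what the teaching method does — it is an intermediate outcome. Holding it fixed would remove that part of the effect; the total effect is the pooled difference.
So P(outcome | do(the peer-tutoring programme)) is just the pooled rate for the peer-tutoring programme: 143/360 = 0.397.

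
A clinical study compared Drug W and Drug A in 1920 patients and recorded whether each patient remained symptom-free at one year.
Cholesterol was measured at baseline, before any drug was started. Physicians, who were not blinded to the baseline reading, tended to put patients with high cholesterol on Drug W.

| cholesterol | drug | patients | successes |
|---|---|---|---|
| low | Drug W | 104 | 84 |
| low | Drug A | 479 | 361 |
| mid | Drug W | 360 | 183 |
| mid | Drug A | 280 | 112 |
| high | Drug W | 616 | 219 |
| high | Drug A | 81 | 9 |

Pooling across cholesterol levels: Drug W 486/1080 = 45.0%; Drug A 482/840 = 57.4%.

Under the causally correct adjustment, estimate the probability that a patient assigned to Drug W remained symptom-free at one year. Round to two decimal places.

0.54

The stratified and pooled comparisons disagree (Drug W wins within each cholesterol; Drug A wins overall), so the answer turns on the causal role of cholesterol.
Cholesterol differs across drugs for reasons unrelated to any effect of the drug itself, and it separately predicts the outcome — a classic confounder. We must compare within cholesterol levels.
Standardising Drug W to the population cholesterol mix: 0.304·84/104 + 0.333·183/360 + 0.363·219/616 = 0.544.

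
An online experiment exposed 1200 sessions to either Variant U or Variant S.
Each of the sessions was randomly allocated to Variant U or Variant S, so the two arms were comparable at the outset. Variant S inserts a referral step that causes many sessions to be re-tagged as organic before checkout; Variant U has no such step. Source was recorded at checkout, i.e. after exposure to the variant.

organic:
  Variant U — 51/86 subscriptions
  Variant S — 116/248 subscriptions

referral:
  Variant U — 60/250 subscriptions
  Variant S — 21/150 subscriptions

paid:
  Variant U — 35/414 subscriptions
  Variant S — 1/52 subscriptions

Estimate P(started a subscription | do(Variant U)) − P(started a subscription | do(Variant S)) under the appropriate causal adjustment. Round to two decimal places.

-0.11

The distribution of traffic source is itself part of what the variant does — it is an intermediate outcome. Holding it fixed would remove that part of the effect; the total effect is the pooled difference.
The causal difference is the pooled difference: 0.195 − 0.307 = -0.112.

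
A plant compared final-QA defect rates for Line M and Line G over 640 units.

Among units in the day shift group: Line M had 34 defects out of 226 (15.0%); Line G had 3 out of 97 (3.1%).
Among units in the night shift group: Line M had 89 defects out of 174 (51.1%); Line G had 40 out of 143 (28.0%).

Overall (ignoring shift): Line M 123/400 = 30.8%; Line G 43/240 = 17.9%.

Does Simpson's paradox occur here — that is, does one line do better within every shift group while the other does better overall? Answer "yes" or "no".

Within each shift level (day shift 15.0% vs 3.1%; night shift 51.1% vs 28.0%), Line G has the lower rate every time. Pooled: 30.8% vs 17.9% — Line G has the lower rate overall. They agree.

no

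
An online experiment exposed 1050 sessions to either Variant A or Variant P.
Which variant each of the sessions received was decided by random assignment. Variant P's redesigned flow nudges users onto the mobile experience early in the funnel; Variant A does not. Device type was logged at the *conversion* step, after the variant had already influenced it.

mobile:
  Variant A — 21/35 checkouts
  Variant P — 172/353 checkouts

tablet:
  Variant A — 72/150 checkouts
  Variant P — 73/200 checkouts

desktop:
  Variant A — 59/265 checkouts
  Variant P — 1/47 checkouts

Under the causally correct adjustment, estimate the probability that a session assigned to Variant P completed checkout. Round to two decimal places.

0.41

The stratified and pooled comparisons disagree (Variant A wins within each device type; Variant P wins overall), so the answer turns on the causal role of device type.
Because the variant influences device type, device type is a post-treatment mediator, not a confounder. Stratifying on it would bias the estimate; the causal effect is the crude pooled difference.
So P(outcome | do(Variant P)) is just the pooled rate for Variant P: 246/600 = 0.410.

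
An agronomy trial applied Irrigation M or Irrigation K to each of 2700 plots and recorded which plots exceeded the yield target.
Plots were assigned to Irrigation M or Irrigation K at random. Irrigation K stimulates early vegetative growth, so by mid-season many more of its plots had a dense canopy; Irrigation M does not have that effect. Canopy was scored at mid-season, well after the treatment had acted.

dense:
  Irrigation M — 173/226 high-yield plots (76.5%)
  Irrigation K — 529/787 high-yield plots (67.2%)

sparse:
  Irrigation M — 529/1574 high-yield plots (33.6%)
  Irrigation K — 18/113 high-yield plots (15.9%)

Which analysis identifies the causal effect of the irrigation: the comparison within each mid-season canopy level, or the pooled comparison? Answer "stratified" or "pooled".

pooled

Because the irrigation influences mid-season canopy, mid-season canopy is a post-treatment mediator, not a confounder. Stratifying on it would bias the estimate; the causal effect is the crude pooled difference.
Pooled: Irrigation M 39.0% vs Irrigation K 60.8%; Irrigation K is higher overall.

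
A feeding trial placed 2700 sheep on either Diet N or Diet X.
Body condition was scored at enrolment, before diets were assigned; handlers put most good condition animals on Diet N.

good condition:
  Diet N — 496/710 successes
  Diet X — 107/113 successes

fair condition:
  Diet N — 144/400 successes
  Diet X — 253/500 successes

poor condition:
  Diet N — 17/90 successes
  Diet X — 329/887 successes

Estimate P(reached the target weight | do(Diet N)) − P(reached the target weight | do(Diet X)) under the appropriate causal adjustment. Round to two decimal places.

The stratified and pooled comparisons disagree (Diet X wins within each starting body condition; Diet N wins overall), so the answer turns on the causal role of starting body condition.
Here starting body condition is a common cause — it drives both which diet a case falls under and the outcome. The crude comparison mixes populations; the stratum-specific rates are the causally relevant ones.
Adjusting over the population distribution of starting body condition: 0.305·(0.699−0.947) + 0.333·(0.360−0.506) + 0.362·(0.189−0.371) = -0.190.

-0.19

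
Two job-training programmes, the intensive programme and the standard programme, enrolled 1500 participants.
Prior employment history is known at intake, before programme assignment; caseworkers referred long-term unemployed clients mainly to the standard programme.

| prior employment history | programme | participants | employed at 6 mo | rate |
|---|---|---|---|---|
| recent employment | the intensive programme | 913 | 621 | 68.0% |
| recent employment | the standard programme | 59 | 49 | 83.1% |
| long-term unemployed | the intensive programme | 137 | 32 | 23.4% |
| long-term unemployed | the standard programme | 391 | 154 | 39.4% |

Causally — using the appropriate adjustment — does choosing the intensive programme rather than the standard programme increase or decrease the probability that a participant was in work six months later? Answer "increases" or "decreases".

Prior employment history is set before the programme has any effect — it is not caused by the programme — and it independently drives the outcome. That makes it a confounder, so the causal comparison is within prior employment history levels.
Within each level — recent employment: 68.0% vs 83.1%; long-term unemployed: 23.4% vs 39.4% — the standard programme is higher every time.

decreases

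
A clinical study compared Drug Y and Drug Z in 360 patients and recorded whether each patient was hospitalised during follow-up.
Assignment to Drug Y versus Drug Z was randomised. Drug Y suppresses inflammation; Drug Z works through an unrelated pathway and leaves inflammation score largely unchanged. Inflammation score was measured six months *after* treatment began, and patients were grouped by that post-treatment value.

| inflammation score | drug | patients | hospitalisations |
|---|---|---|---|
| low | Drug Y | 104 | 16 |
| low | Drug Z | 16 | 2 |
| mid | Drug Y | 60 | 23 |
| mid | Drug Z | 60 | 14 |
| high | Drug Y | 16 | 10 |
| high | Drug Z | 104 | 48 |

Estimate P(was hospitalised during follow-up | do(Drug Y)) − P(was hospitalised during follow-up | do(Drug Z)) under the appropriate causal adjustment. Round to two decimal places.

-0.08

The stratified and pooled comparisons disagree (Drug Z wins within each inflammation score; Drug Y wins overall), so the answer turns on the causal role of inflammation score.
Inflammation score is downstream of the drug. One should not condition on a consequence of treatment, so the overall rates are the right comparison.
The causal difference is the pooled difference: 0.272 − 0.356 = -0.083.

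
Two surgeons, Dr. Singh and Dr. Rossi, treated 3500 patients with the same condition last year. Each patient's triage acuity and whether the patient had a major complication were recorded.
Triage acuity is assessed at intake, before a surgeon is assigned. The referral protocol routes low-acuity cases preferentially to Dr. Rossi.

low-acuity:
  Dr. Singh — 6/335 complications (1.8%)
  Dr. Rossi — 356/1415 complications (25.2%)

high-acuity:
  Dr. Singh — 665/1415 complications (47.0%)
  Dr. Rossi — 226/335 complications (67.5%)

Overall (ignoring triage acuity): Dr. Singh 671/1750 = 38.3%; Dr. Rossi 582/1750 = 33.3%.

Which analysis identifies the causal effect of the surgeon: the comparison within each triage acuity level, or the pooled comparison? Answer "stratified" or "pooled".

Triage acuity is set before the surgeon has any effect — it is not caused by the surgeon — and it independently drives the outcome. That makes it a confounder, so the causal comparison is within triage acuity levels.
Within each level — low-acuity: 1.8% vs 25.2%; high-acuity: 47.0% vs 67.5% — Dr. Singh is lower every time.

stratified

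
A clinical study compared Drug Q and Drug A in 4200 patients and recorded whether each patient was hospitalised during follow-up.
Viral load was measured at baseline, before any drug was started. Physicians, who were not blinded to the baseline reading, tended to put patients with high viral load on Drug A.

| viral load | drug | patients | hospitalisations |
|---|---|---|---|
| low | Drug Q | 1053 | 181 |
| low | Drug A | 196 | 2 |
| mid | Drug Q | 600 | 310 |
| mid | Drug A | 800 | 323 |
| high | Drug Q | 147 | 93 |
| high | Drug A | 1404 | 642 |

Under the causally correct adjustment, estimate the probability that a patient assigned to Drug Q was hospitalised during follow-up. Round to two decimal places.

0.46

Drug A is lower inside every viral load stratum but Drug Q is lower in aggregate. Whether to stratify depends on how viral load relates to the drug.
Here viral load is a common cause — it drives both which drug a case falls under and the outcome. The crude comparison mixes populations; the stratum-specific rates are the causally relevant ones.
Standardising Drug Q to the population viral load mix: 0.297·181/1053 + 0.333·310/600 + 0.369·93/147 = 0.457.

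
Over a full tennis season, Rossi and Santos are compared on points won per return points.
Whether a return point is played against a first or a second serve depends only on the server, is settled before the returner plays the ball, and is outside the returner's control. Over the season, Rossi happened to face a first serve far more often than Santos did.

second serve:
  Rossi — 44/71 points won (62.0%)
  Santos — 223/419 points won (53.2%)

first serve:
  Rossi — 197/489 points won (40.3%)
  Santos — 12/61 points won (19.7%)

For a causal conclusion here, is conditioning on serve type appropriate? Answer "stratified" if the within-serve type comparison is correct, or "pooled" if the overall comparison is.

stratified

The serve type-specific comparison favours Rossi throughout, but the pooled figures favour Santos. The question is whether to condition on serve type.
Nothing the player does changes serve type; the imbalance is an allocation artefact. With serve type also predicting the outcome, the pooled figure is confounded, and the within-stratum comparison is the causal one.
Within each level — second serve: 62.0% vs 53.2%; first serve: 40.3% vs 19.7% — Rossi is higher every time.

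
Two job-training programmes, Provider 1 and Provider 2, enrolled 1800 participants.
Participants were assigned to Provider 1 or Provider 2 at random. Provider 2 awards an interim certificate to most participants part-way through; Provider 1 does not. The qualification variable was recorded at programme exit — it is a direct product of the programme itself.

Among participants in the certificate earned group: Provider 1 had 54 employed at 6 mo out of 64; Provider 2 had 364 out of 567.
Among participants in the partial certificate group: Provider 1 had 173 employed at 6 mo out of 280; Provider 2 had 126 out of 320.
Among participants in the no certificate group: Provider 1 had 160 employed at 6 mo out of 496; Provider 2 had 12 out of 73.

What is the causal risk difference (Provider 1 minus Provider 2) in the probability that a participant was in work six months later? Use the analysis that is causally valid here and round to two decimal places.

-0.06

Qualification attained during the programme is downstream of the programme. One should not condition on a consequence of treatment, so the overall rates are the right comparison.
The causal difference is the pooled difference: 0.461 − 0.523 = -0.062.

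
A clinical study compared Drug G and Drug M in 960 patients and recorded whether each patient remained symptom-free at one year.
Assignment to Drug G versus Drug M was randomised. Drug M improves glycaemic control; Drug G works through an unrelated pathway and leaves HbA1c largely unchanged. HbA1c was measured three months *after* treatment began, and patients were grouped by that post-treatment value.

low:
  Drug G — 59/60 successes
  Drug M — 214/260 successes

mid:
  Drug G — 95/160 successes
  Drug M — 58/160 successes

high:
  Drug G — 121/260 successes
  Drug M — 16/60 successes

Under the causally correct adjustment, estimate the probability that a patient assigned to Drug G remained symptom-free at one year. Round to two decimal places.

0.57

The distribution of HbA1c is itself part of what the drug does — it is an intermediate outcome. Holding it fixed would remove that part of the effect; the total effect is the pooled difference.
So P(outcome | do(Drug G)) is just the pooled rate for Drug G: 275/480 = 0.573.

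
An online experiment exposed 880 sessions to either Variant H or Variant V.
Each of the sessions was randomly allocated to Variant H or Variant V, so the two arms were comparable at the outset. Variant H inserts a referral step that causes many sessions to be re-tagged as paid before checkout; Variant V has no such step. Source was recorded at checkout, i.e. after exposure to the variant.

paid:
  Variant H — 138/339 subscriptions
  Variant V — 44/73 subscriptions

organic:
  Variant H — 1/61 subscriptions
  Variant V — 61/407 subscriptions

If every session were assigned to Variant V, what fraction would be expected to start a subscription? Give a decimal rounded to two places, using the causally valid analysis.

0.22

The traffic source-specific comparison favours Variant V throughout, but the pooled figures favour Variant H. The question is whether to condition on traffic source.
Because the variant influences traffic source, traffic source is a post-treatment mediator, not a confounder. Stratifying on it would bias the estimate; the causal effect is the crude pooled difference.
So P(outcome | do(Variant V)) is just the pooled rate for Variant V: 105/480 = 0.219.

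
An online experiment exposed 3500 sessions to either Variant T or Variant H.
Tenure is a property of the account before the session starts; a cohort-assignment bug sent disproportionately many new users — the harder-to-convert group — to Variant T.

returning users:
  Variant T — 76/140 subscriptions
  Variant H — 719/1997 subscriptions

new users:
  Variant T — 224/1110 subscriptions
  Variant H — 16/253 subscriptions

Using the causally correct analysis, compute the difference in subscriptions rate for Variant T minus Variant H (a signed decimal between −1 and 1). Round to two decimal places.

+0.17

The stratified and pooled comparisons disagree (Variant T wins within each user tenure; Variant H wins overall), so the answer turns on the causal role of user tenure.
User tenure satisfies the back-door criterion: it is not a descendant of the variant, and it blocks the spurious path from variant to outcome. Adjusting for it (i.e., using the within-user tenure rates) gives the causal effect.
Adjusting over the population distribution of user tenure: 0.611·(0.543−0.360) + 0.389·(0.202−0.063) = +0.166.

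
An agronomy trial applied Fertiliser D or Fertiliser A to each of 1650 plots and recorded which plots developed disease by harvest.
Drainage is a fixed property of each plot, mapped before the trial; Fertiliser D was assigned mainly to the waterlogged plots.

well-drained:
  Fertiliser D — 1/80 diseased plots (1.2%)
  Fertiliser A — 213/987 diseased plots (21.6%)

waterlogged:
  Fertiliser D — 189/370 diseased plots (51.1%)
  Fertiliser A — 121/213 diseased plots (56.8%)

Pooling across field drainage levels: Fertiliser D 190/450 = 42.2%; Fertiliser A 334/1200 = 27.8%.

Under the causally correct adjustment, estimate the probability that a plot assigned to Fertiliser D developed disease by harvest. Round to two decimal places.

0.19

Field drainage is set before the fertiliser has any effect — it is not caused by the fertiliser — and it independently drives the outcome. That makes it a confounder, so the causal comparison is within field drainage levels.
Standardising Fertiliser D to the population field drainage mix: 0.647·1/80 + 0.353·189/370 = 0.189.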